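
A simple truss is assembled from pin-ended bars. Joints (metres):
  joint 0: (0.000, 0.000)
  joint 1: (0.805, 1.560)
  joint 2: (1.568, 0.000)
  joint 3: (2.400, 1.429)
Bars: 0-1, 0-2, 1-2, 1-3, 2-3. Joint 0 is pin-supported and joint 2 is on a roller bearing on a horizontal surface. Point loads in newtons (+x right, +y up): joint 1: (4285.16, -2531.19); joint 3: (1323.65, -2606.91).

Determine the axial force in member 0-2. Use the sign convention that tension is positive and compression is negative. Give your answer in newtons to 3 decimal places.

2708.141

N=4 nodes, M=5 members, R=3 reactions → 2N=8, M+R=8
member 0 (0-1): L=1.7555, (cx,cy)=(0.4586,0.8887)
member 1 (0-2): L=1.5680, (cx,cy)=(1.0000,0.0000)
member 2 (1-2): L=1.7366, (cx,cy)=(0.4394,-0.8983)
member 3 (1-3): L=1.6004, (cx,cy)=(0.9966,-0.0819)
member 4 (2-3): L=1.6536, (cx,cy)=(0.5032,0.8642)
solve A·x = −loads:
  F[0-1] = +6325.4600 N (tension)
  F[0-2] = +2708.1415 N (tension)
  F[1-2] = -9323.1708 N (compression)
  F[1-3] = +2720.9148 N (tension)
  F[2-3] = -2758.8515 N (compression)
  Rx@0 = -5608.8100 N
  Ry@0 = -5621.1713 N
  Ry@2 = +10759.2713 N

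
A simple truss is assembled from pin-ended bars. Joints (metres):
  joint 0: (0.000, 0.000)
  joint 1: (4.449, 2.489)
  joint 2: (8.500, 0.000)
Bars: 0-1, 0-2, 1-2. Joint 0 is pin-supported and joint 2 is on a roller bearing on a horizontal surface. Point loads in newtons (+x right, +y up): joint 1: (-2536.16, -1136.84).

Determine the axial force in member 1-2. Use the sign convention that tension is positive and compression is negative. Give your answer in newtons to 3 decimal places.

281.972

N=3 nodes, M=3 members, R=3 reactions → 2N=6, M+R=6
member 0 (0-1): L=5.0979, (cx,cy)=(0.8727,0.4882)
member 1 (0-2): L=8.5000, (cx,cy)=(1.0000,0.0000)
member 2 (1-2): L=4.7545, (cx,cy)=(0.8520,-0.5235)
solve A·x = −loads:
  F[0-1] = -2630.7853 N (compression)
  F[0-2] = -240.2474 N (compression)
  F[1-2] = +281.9718 N (tension)
  Rx@0 = +2536.1600 N
  Ry@0 = +1284.4519 N
  Ry@2 = -147.6119 N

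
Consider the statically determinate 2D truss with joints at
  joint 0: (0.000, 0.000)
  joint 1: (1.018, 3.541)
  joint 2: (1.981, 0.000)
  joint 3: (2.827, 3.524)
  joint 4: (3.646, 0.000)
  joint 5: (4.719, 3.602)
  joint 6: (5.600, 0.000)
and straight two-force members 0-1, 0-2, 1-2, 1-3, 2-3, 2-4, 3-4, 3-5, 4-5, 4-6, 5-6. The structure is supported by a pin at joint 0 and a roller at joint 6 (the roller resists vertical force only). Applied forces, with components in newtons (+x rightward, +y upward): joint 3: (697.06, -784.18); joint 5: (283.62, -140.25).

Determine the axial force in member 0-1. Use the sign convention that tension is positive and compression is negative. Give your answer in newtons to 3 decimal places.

N=7 nodes, M=11 members, R=3 reactions → 2N=14, M+R=14
member 0 (0-1): L=3.6844, (cx,cy)=(0.2763,0.9611)
member 1 (0-2): L=1.9810, (cx,cy)=(1.0000,0.0000)
member 2 (1-2): L=3.6696, (cx,cy)=(0.2624,-0.9650)
member 3 (1-3): L=1.8091, (cx,cy)=(1.0000,-0.0094)
member 4 (2-3): L=3.6241, (cx,cy)=(0.2334,0.9724)
member 5 (2-4): L=1.6650, (cx,cy)=(1.0000,0.0000)
member 6 (3-4): L=3.6179, (cx,cy)=(0.2264,-0.9740)
member 7 (3-5): L=1.8936, (cx,cy)=(0.9992,0.0412)
member 8 (4-5): L=3.7584, (cx,cy)=(0.2855,0.9584)
member 9 (4-6): L=1.9540, (cx,cy)=(1.0000,0.0000)
member 10 (5-6): L=3.7082, (cx,cy)=(0.2376,-0.9714)
solve A·x = −loads:
  F[0-1] = +219.2394 N (tension)
  F[0-2] = +920.1046 N (tension)
  F[1-2] = -219.5088 N (compression)
  F[1-3] = +118.1854 N (tension)
  F[2-3] = +217.8337 N (tension)
  F[2-4] = +811.6497 N (tension)
  F[3-4] = -1033.8431 N (compression)
  F[3-5] = -294.2451 N (compression)
  F[4-5] = +1050.7357 N (tension)
  F[4-6] = +277.6385 N (tension)
  F[5-6] = -1168.5950 N (compression)
  Rx@0 = -980.6800 N
  Ry@0 = -210.7049 N
  Ry@6 = +1135.1349 N

219.239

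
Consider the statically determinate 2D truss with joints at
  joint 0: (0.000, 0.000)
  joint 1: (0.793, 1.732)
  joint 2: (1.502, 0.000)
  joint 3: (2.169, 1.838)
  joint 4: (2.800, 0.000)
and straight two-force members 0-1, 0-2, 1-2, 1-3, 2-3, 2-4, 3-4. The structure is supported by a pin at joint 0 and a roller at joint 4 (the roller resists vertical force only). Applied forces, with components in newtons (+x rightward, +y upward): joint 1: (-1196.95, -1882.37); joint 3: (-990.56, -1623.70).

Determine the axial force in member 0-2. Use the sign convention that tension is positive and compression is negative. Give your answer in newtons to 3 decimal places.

N=5 nodes, M=7 members, R=3 reactions → 2N=10, M+R=10
member 0 (0-1): L=1.9049, (cx,cy)=(0.4163,0.9092)
member 1 (0-2): L=1.5020, (cx,cy)=(1.0000,0.0000)
member 2 (1-2): L=1.8715, (cx,cy)=(0.3788,-0.9255)
member 3 (1-3): L=1.3801, (cx,cy)=(0.9970,0.0768)
member 4 (2-3): L=1.9553, (cx,cy)=(0.3411,0.9400)
member 5 (2-4): L=1.2980, (cx,cy)=(1.0000,0.0000)
member 6 (3-4): L=1.9433, (cx,cy)=(0.3247,-0.9458)
solve A·x = −loads:
  F[0-1] = -3415.8549 N (compression)
  F[0-2] = -765.5130 N (compression)
  F[1-2] = +1263.3930 N (tension)
  F[1-3] = -705.7568 N (compression)
  F[2-3] = -1243.8304 N (compression)
  F[2-4] = +137.4161 N (tension)
  F[3-4] = -423.2019 N (compression)
  Rx@0 = +2187.5100 N
  Ry@0 = +3105.7993 N
  Ry@4 = +400.2707 N

-765.513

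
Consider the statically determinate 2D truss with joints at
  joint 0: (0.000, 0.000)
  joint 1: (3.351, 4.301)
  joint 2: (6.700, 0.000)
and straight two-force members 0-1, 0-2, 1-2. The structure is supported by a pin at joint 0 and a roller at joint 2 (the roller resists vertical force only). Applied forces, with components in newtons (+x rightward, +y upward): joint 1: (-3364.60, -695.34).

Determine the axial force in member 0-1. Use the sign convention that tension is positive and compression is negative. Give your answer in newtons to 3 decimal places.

-3178.647

N=3 nodes, M=3 members, R=3 reactions → 2N=6, M+R=6
member 0 (0-1): L=5.4523, (cx,cy)=(0.6146,0.7888)
member 1 (0-2): L=6.7000, (cx,cy)=(1.0000,0.0000)
member 2 (1-2): L=5.4511, (cx,cy)=(0.6144,-0.7890)
solve A·x = −loads:
  F[0-1] = -3178.6467 N (compression)
  F[0-2] = -1411.0016 N (compression)
  F[1-2] = +2296.6556 N (tension)
  Rx@0 = +3364.6000 N
  Ry@0 = +2507.4385 N
  Ry@2 = -1812.0985 N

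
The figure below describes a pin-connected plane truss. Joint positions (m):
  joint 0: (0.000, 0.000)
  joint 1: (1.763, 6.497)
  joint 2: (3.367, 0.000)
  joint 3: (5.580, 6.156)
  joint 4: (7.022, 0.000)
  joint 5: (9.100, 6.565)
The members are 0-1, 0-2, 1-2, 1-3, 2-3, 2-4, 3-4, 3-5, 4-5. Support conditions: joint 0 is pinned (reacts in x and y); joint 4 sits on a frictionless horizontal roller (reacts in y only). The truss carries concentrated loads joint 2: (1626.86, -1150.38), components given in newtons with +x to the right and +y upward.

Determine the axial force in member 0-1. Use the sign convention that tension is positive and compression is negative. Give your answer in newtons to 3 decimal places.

-620.435

N=6 nodes, M=9 members, R=3 reactions → 2N=12, M+R=12
member 0 (0-1): L=6.7320, (cx,cy)=(0.2619,0.9651)
member 1 (0-2): L=3.3670, (cx,cy)=(1.0000,0.0000)
member 2 (1-2): L=6.6921, (cx,cy)=(0.2397,-0.9709)
member 3 (1-3): L=3.8322, (cx,cy)=(0.9960,-0.0890)
member 4 (2-3): L=6.5417, (cx,cy)=(0.3383,0.9410)
member 5 (2-4): L=3.6550, (cx,cy)=(1.0000,0.0000)
member 6 (3-4): L=6.3226, (cx,cy)=(0.2281,-0.9736)
member 7 (3-5): L=3.5437, (cx,cy)=(0.9933,0.1154)
member 8 (4-5): L=6.8860, (cx,cy)=(0.3018,0.9534)
solve A·x = −loads:
  F[0-1] = -620.4346 N (compression)
  F[0-2] = +1789.3428 N (tension)
  F[1-2] = +645.9579 N (tension)
  F[1-3] = -318.5740 N (compression)
  F[2-3] = +556.0347 N (tension)
  F[2-4] = +129.2083 N (tension)
  F[3-4] = -566.5302 N (compression)
  F[3-5] = -0.0000 N (tension)
  F[4-5] = +0.0000 N (tension)
  Rx@0 = -1626.8600 N
  Ry@0 = +598.7808 N
  Ry@4 = +551.5992 N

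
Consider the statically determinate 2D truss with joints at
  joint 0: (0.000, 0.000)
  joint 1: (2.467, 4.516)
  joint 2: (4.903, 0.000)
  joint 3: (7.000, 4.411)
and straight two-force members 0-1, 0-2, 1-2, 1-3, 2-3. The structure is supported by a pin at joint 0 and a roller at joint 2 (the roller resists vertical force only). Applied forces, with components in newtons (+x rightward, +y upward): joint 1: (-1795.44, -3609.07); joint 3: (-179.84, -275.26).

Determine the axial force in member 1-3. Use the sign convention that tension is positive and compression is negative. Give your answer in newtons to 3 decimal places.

-48.460

N=4 nodes, M=5 members, R=3 reactions → 2N=8, M+R=8
member 0 (0-1): L=5.1459, (cx,cy)=(0.4794,0.8776)
member 1 (0-2): L=4.9030, (cx,cy)=(1.0000,0.0000)
member 2 (1-2): L=5.1311, (cx,cy)=(0.4748,-0.8801)
member 3 (1-3): L=4.5342, (cx,cy)=(0.9997,-0.0232)
member 4 (2-3): L=4.8841, (cx,cy)=(0.4294,0.9031)
solve A·x = −loads:
  F[0-1] = -3977.8385 N (compression)
  F[0-2] = -68.2634 N (compression)
  F[1-2] = -132.9738 N (compression)
  F[1-3] = -48.4602 N (compression)
  F[2-3] = -306.0248 N (compression)
  Rx@0 = +1975.2800 N
  Ry@0 = +3490.9149 N
  Ry@2 = +393.4151 N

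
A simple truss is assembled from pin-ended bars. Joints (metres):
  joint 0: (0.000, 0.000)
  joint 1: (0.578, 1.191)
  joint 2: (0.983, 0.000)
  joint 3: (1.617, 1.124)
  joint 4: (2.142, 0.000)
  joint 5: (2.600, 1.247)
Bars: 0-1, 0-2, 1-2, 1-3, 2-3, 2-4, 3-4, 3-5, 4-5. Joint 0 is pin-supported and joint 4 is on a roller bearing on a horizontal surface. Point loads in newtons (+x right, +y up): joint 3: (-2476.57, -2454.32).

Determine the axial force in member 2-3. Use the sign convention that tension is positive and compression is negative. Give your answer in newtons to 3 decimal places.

N=6 nodes, M=9 members, R=3 reactions → 2N=12, M+R=12
member 0 (0-1): L=1.3238, (cx,cy)=(0.4366,0.8997)
member 1 (0-2): L=0.9830, (cx,cy)=(1.0000,0.0000)
member 2 (1-2): L=1.2580, (cx,cy)=(0.3219,-0.9468)
member 3 (1-3): L=1.0412, (cx,cy)=(0.9979,-0.0644)
member 4 (2-3): L=1.2905, (cx,cy)=(0.4913,0.8710)
member 5 (2-4): L=1.1590, (cx,cy)=(1.0000,0.0000)
member 6 (3-4): L=1.2406, (cx,cy)=(0.4232,-0.9060)
member 7 (3-5): L=0.9907, (cx,cy)=(0.9923,0.1242)
member 8 (4-5): L=1.3284, (cx,cy)=(0.3448,0.9387)
solve A·x = −loads:
  F[0-1] = -2113.1635 N (compression)
  F[0-2] = -1553.9479 N (compression)
  F[1-2] = +2117.2926 N (tension)
  F[1-3] = -1607.6070 N (compression)
  F[2-3] = -2301.4634 N (compression)
  F[2-4] = +258.3932 N (tension)
  F[3-4] = -610.5782 N (compression)
  F[3-5] = -0.0000 N (compression)
  F[4-5] = +0.0000 N (tension)
  Rx@0 = +2476.5700 N
  Ry@0 = +1901.1124 N
  Ry@4 = +553.2076 N

-2301.463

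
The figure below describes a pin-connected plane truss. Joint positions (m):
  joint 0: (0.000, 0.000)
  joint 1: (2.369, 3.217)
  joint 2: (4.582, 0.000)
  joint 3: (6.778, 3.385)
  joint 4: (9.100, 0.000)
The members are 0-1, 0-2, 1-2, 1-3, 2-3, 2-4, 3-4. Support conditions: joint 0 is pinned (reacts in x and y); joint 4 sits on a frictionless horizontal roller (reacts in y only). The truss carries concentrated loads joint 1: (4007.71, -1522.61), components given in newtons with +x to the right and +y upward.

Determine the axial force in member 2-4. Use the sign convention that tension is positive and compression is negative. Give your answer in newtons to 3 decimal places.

1243.777

N=5 nodes, M=7 members, R=3 reactions → 2N=10, M+R=10
member 0 (0-1): L=3.9952, (cx,cy)=(0.5930,0.8052)
member 1 (0-2): L=4.5820, (cx,cy)=(1.0000,0.0000)
member 2 (1-2): L=3.9047, (cx,cy)=(0.5668,-0.8239)
member 3 (1-3): L=4.4122, (cx,cy)=(0.9993,0.0381)
member 4 (2-3): L=4.0349, (cx,cy)=(0.5442,0.8389)
member 5 (2-4): L=4.5180, (cx,cy)=(1.0000,0.0000)
member 6 (3-4): L=4.1049, (cx,cy)=(0.5657,-0.8246)
solve A·x = −loads:
  F[0-1] = +360.8456 N (tension)
  F[0-2] = +3793.7400 N (tension)
  F[1-2] = -2315.5212 N (compression)
  F[1-3] = -2483.2027 N (compression)
  F[2-3] = +2274.0103 N (tension)
  F[2-4] = +1243.7771 N (tension)
  F[3-4] = -2198.7666 N (compression)
  Rx@0 = -4007.7100 N
  Ry@0 = -290.5621 N
  Ry@4 = +1813.1721 N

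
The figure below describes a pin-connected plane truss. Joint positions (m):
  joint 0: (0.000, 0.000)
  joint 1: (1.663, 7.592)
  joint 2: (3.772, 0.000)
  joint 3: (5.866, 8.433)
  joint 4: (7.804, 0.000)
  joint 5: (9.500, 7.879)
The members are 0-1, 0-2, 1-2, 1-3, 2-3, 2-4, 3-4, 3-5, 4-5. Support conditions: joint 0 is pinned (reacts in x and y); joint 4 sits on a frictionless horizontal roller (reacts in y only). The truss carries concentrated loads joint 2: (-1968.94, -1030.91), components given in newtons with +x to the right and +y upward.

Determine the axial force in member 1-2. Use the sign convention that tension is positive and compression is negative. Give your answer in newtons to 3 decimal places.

500.735

N=6 nodes, M=9 members, R=3 reactions → 2N=12, M+R=12
member 0 (0-1): L=7.7720, (cx,cy)=(0.2140,0.9768)
member 1 (0-2): L=3.7720, (cx,cy)=(1.0000,0.0000)
member 2 (1-2): L=7.8795, (cx,cy)=(0.2677,-0.9635)
member 3 (1-3): L=4.2863, (cx,cy)=(0.9806,0.1962)
member 4 (2-3): L=8.6891, (cx,cy)=(0.2410,0.9705)
member 5 (2-4): L=4.0320, (cx,cy)=(1.0000,0.0000)
member 6 (3-4): L=8.6528, (cx,cy)=(0.2240,-0.9746)
member 7 (3-5): L=3.6760, (cx,cy)=(0.9886,-0.1507)
member 8 (4-5): L=8.0595, (cx,cy)=(0.2104,0.9776)
solve A·x = −loads:
  F[0-1] = -545.2564 N (compression)
  F[0-2] = -1852.2698 N (compression)
  F[1-2] = +500.7348 N (tension)
  F[1-3] = -255.6648 N (compression)
  F[2-3] = +565.1000 N (tension)
  F[2-4] = +114.5109 N (tension)
  F[3-4] = -511.2706 N (compression)
  F[3-5] = -0.0000 N (tension)
  F[4-5] = +0.0000 N (tension)
  Rx@0 = +1968.9400 N
  Ry@0 = +532.6280 N
  Ry@4 = +498.2820 N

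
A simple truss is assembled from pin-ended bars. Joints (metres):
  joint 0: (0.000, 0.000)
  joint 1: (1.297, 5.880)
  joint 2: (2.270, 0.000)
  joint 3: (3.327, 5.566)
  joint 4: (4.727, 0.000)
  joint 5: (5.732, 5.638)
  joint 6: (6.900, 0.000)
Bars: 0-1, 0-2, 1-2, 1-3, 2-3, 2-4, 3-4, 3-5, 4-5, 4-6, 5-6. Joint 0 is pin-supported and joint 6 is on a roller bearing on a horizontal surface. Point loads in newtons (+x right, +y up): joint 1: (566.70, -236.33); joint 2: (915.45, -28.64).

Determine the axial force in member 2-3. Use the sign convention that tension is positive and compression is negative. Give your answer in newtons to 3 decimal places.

478.072

N=7 nodes, M=11 members, R=3 reactions → 2N=14, M+R=14
member 0 (0-1): L=6.0213, (cx,cy)=(0.2154,0.9765)
member 1 (0-2): L=2.2700, (cx,cy)=(1.0000,0.0000)
member 2 (1-2): L=5.9600, (cx,cy)=(0.1633,-0.9866)
member 3 (1-3): L=2.0541, (cx,cy)=(0.9882,-0.1529)
member 4 (2-3): L=5.6655, (cx,cy)=(0.1866,0.9824)
member 5 (2-4): L=2.4570, (cx,cy)=(1.0000,0.0000)
member 6 (3-4): L=5.7394, (cx,cy)=(0.2439,-0.9698)
member 7 (3-5): L=2.4061, (cx,cy)=(0.9996,0.0299)
member 8 (4-5): L=5.7269, (cx,cy)=(0.1755,0.9845)
member 9 (4-6): L=2.1730, (cx,cy)=(1.0000,0.0000)
member 10 (5-6): L=5.7577, (cx,cy)=(0.2029,-0.9792)
solve A·x = −loads:
  F[0-1] = +278.3360 N (tension)
  F[0-2] = +1422.1963 N (tension)
  F[1-2] = -447.0351 N (compression)
  F[1-3] = -438.9235 N (compression)
  F[2-3] = +478.0716 N (tension)
  F[2-4] = +344.5719 N (tension)
  F[3-4] = -559.9124 N (compression)
  F[3-5] = -208.0861 N (compression)
  F[4-5] = +551.5585 N (tension)
  F[4-6] = +111.2008 N (tension)
  F[5-6] = -548.1698 N (compression)
  Rx@0 = -1482.1500 N
  Ry@0 = -271.8023 N
  Ry@6 = +536.7723 N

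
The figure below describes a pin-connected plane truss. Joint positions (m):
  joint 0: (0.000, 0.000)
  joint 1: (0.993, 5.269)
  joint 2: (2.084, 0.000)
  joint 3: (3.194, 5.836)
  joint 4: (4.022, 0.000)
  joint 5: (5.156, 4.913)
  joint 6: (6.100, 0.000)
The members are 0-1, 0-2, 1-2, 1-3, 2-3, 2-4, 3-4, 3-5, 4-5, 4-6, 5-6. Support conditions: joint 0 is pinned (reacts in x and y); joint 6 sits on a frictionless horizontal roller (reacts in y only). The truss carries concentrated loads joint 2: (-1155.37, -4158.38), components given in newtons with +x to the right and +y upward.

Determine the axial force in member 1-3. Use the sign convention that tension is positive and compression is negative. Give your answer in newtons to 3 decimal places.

N=7 nodes, M=11 members, R=3 reactions → 2N=14, M+R=14
member 0 (0-1): L=5.3618, (cx,cy)=(0.1852,0.9827)
member 1 (0-2): L=2.0840, (cx,cy)=(1.0000,0.0000)
member 2 (1-2): L=5.3808, (cx,cy)=(0.2028,-0.9792)
member 3 (1-3): L=2.2729, (cx,cy)=(0.9684,0.2495)
member 4 (2-3): L=5.9406, (cx,cy)=(0.1868,0.9824)
member 5 (2-4): L=1.9380, (cx,cy)=(1.0000,0.0000)
member 6 (3-4): L=5.8944, (cx,cy)=(0.1405,-0.9901)
member 7 (3-5): L=2.1683, (cx,cy)=(0.9049,-0.4257)
member 8 (4-5): L=5.0422, (cx,cy)=(0.2249,0.9744)
member 9 (4-6): L=2.0780, (cx,cy)=(1.0000,0.0000)
member 10 (5-6): L=5.0029, (cx,cy)=(0.1887,-0.9820)
solve A·x = −loads:
  F[0-1] = -2785.9079 N (compression)
  F[0-2] = -639.4182 N (compression)
  F[1-2] = +2525.3482 N (tension)
  F[1-3] = -1061.5518 N (compression)
  F[2-3] = +1715.7026 N (tension)
  F[2-4] = +707.4119 N (tension)
  F[3-4] = -1177.3491 N (compression)
  F[3-5] = -599.0116 N (compression)
  F[4-5] = +1196.3238 N (tension)
  F[4-6] = +272.9715 N (tension)
  F[5-6] = -1446.6534 N (compression)
  Rx@0 = +1155.3700 N
  Ry@0 = +2737.7138 N
  Ry@6 = +1420.6662 N

-1061.552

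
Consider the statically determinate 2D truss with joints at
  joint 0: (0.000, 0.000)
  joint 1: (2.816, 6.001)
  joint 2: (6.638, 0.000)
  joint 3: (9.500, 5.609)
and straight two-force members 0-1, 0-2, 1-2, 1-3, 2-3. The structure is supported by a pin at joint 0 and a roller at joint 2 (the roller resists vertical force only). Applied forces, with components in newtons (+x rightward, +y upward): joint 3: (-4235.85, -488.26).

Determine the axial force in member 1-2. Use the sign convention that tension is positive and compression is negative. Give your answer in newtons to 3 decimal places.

4263.071

N=4 nodes, M=5 members, R=3 reactions → 2N=8, M+R=8
member 0 (0-1): L=6.6289, (cx,cy)=(0.4248,0.9053)
member 1 (0-2): L=6.6380, (cx,cy)=(1.0000,0.0000)
member 2 (1-2): L=7.1148, (cx,cy)=(0.5372,-0.8435)
member 3 (1-3): L=6.6955, (cx,cy)=(0.9983,-0.0585)
member 4 (2-3): L=6.2970, (cx,cy)=(0.4545,0.8907)
solve A·x = −loads:
  F[0-1] = -3721.1649 N (compression)
  F[0-2] = -2655.0666 N (compression)
  F[1-2] = +4263.0713 N (tension)
  F[1-3] = -3877.5300 N (compression)
  F[2-3] = -803.0105 N (compression)
  Rx@0 = +4235.8500 N
  Ry@0 = +3368.7078 N
  Ry@2 = -2880.4478 N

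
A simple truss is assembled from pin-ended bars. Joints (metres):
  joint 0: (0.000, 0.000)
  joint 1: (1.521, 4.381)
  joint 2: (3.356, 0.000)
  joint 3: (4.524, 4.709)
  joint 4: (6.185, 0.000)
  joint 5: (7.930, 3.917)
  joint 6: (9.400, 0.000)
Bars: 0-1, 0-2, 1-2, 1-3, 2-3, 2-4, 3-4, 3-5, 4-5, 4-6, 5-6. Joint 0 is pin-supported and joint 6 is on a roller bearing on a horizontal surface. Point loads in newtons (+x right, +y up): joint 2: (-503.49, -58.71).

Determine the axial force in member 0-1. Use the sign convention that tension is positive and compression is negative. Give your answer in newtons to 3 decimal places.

N=7 nodes, M=11 members, R=3 reactions → 2N=14, M+R=14
member 0 (0-1): L=4.6375, (cx,cy)=(0.3280,0.9447)
member 1 (0-2): L=3.3560, (cx,cy)=(1.0000,0.0000)
member 2 (1-2): L=4.7498, (cx,cy)=(0.3863,-0.9224)
member 3 (1-3): L=3.0209, (cx,cy)=(0.9941,0.1086)
member 4 (2-3): L=4.8517, (cx,cy)=(0.2407,0.9706)
member 5 (2-4): L=2.8290, (cx,cy)=(1.0000,0.0000)
member 6 (3-4): L=4.9934, (cx,cy)=(0.3326,-0.9431)
member 7 (3-5): L=3.4969, (cx,cy)=(0.9740,-0.2265)
member 8 (4-5): L=4.2881, (cx,cy)=(0.4069,0.9135)
member 9 (4-6): L=3.2150, (cx,cy)=(1.0000,0.0000)
member 10 (5-6): L=4.1838, (cx,cy)=(0.3514,-0.9362)
solve A·x = −loads:
  F[0-1] = -39.9596 N (compression)
  F[0-2] = -490.3842 N (compression)
  F[1-2] = +37.6524 N (tension)
  F[1-3] = -27.8167 N (compression)
  F[2-3] = +24.7077 N (tension)
  F[2-4] = +21.7041 N (tension)
  F[3-4] = -18.3826 N (compression)
  F[3-5] = -16.0052 N (compression)
  F[4-5] = +18.9782 N (tension)
  F[4-6] = +7.8663 N (tension)
  F[5-6] = -22.3882 N (compression)
  Rx@0 = +503.4900 N
  Ry@0 = +37.7493 N
  Ry@6 = +20.9607 N

-39.960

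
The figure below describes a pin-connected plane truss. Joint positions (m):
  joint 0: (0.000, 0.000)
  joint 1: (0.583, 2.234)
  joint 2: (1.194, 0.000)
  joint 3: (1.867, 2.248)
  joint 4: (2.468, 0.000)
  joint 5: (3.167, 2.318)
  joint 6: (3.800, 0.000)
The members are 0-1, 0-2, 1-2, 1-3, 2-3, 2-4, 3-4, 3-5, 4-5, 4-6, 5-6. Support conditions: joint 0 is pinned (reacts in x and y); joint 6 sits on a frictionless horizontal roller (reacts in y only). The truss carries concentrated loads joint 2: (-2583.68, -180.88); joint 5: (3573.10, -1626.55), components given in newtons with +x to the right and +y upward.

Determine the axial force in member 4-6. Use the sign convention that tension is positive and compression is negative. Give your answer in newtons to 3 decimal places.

980.911

N=7 nodes, M=11 members, R=3 reactions → 2N=14, M+R=14
member 0 (0-1): L=2.3088, (cx,cy)=(0.2525,0.9676)
member 1 (0-2): L=1.1940, (cx,cy)=(1.0000,0.0000)
member 2 (1-2): L=2.3160, (cx,cy)=(0.2638,-0.9646)
member 3 (1-3): L=1.2841, (cx,cy)=(0.9999,0.0109)
member 4 (2-3): L=2.3466, (cx,cy)=(0.2868,0.9580)
member 5 (2-4): L=1.2740, (cx,cy)=(1.0000,0.0000)
member 6 (3-4): L=2.3270, (cx,cy)=(0.2583,-0.9661)
member 7 (3-5): L=1.3019, (cx,cy)=(0.9986,0.0538)
member 8 (4-5): L=2.4211, (cx,cy)=(0.2887,0.9574)
member 9 (4-6): L=1.3320, (cx,cy)=(1.0000,0.0000)
member 10 (5-6): L=2.4029, (cx,cy)=(0.2634,-0.9647)
solve A·x = −loads:
  F[0-1] = +1844.3644 N (tension)
  F[0-2] = +523.6994 N (tension)
  F[1-2] = -1839.3893 N (compression)
  F[1-3] = +951.0291 N (tension)
  F[2-3] = +2040.8427 N (tension)
  F[2-4] = +2036.8127 N (tension)
  F[3-4] = -1921.2200 N (compression)
  F[3-5] = +2035.4401 N (tension)
  F[4-5] = +1938.5870 N (tension)
  F[4-6] = +980.9114 N (tension)
  F[5-6] = -3723.5522 N (compression)
  Rx@0 = -989.4200 N
  Ry@0 = -1784.5964 N
  Ry@6 = +3592.0264 N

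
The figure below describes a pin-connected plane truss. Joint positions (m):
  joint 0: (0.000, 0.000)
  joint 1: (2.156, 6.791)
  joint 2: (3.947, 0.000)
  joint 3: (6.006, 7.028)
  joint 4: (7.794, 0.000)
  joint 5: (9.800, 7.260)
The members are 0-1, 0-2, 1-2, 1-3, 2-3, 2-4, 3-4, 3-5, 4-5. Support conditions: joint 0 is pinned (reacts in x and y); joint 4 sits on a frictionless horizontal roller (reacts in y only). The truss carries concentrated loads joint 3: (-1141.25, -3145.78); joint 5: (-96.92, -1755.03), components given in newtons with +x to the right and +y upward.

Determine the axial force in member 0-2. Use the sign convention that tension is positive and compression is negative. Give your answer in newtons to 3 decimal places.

N=6 nodes, M=9 members, R=3 reactions → 2N=12, M+R=12
member 0 (0-1): L=7.1250, (cx,cy)=(0.3026,0.9531)
member 1 (0-2): L=3.9470, (cx,cy)=(1.0000,0.0000)
member 2 (1-2): L=7.0232, (cx,cy)=(0.2550,-0.9669)
member 3 (1-3): L=3.8573, (cx,cy)=(0.9981,0.0614)
member 4 (2-3): L=7.3234, (cx,cy)=(0.2812,0.9597)
member 5 (2-4): L=3.8470, (cx,cy)=(1.0000,0.0000)
member 6 (3-4): L=7.2519, (cx,cy)=(0.2466,-0.9691)
member 7 (3-5): L=3.8011, (cx,cy)=(0.9981,0.0610)
member 8 (4-5): L=7.5320, (cx,cy)=(0.2663,0.9639)
solve A·x = −loads:
  F[0-1] = -1457.6627 N (compression)
  F[0-2] = -797.0881 N (compression)
  F[1-2] = +1386.2446 N (tension)
  F[1-3] = -796.0949 N (compression)
  F[2-3] = -1396.7535 N (compression)
  F[2-4] = -50.8773 N (compression)
  F[3-4] = -1787.5027 N (compression)
  F[3-5] = +395.4155 N (tension)
  F[4-5] = -1845.8316 N (compression)
  Rx@0 = +1238.1700 N
  Ry@0 = +1389.3262 N
  Ry@4 = +3511.4838 N

-797.088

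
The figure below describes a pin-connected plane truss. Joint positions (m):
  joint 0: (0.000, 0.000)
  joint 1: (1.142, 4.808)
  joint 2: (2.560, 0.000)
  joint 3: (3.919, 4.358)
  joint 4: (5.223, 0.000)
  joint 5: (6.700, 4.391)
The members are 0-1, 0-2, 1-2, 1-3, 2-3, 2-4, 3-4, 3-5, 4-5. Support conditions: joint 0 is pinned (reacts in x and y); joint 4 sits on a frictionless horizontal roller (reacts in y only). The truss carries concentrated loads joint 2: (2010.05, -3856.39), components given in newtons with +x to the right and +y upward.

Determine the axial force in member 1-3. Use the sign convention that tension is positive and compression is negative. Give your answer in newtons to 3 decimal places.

N=6 nodes, M=9 members, R=3 reactions → 2N=12, M+R=12
member 0 (0-1): L=4.9418, (cx,cy)=(0.2311,0.9729)
member 1 (0-2): L=2.5600, (cx,cy)=(1.0000,0.0000)
member 2 (1-2): L=5.0127, (cx,cy)=(0.2829,-0.9592)
member 3 (1-3): L=2.8132, (cx,cy)=(0.9871,-0.1600)
member 4 (2-3): L=4.5650, (cx,cy)=(0.2977,0.9547)
member 5 (2-4): L=2.6630, (cx,cy)=(1.0000,0.0000)
member 6 (3-4): L=4.5489, (cx,cy)=(0.2867,-0.9580)
member 7 (3-5): L=2.7812, (cx,cy)=(0.9999,0.0119)
member 8 (4-5): L=4.6328, (cx,cy)=(0.3188,0.9478)
solve A·x = −loads:
  F[0-1] = -2020.9222 N (compression)
  F[0-2] = +2477.0681 N (tension)
  F[1-2] = +2235.6964 N (tension)
  F[1-3] = -1113.7914 N (compression)
  F[2-3] = +1793.3201 N (tension)
  F[2-4] = +565.5764 N (tension)
  F[3-4] = -1972.9723 N (compression)
  F[3-5] = -0.0000 N (tension)
  F[4-5] = +0.0000 N (tension)
  Rx@0 = -2010.0500 N
  Ry@0 = +1966.2199 N
  Ry@4 = +1890.1701 N

-1113.791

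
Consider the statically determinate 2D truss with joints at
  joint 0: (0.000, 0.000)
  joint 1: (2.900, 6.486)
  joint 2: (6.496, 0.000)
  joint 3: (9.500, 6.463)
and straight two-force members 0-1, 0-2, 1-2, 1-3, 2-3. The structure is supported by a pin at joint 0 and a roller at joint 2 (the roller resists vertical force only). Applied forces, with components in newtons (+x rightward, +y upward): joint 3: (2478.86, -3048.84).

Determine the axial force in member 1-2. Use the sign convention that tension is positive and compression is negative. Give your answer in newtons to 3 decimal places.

N=4 nodes, M=5 members, R=3 reactions → 2N=8, M+R=8
member 0 (0-1): L=7.1048, (cx,cy)=(0.4082,0.9129)
member 1 (0-2): L=6.4960, (cx,cy)=(1.0000,0.0000)
member 2 (1-2): L=7.4162, (cx,cy)=(0.4849,-0.8746)
member 3 (1-3): L=6.6000, (cx,cy)=(1.0000,-0.0035)
member 4 (2-3): L=7.1270, (cx,cy)=(0.4215,0.9068)
solve A·x = −loads:
  F[0-1] = +4245.9763 N (tension)
  F[0-2] = +745.7599 N (tension)
  F[1-2] = -4447.5490 N (compression)
  F[1-3] = +3889.6830 N (tension)
  F[2-3] = -3347.1347 N (compression)
  Rx@0 = -2478.8600 N
  Ry@0 = -3876.1680 N
  Ry@2 = +6925.0080 N

-4447.549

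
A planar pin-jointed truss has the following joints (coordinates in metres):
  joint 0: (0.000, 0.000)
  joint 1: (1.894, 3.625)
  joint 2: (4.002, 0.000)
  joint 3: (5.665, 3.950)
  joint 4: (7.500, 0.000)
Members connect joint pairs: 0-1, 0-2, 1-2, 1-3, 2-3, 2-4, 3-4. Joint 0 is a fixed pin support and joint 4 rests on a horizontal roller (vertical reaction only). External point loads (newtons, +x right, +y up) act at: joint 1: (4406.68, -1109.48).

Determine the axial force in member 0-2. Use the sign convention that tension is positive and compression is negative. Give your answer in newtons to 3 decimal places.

3727.141

N=5 nodes, M=7 members, R=3 reactions → 2N=10, M+R=10
member 0 (0-1): L=4.0900, (cx,cy)=(0.4631,0.8863)
member 1 (0-2): L=4.0020, (cx,cy)=(1.0000,0.0000)
member 2 (1-2): L=4.1934, (cx,cy)=(0.5027,-0.8645)
member 3 (1-3): L=3.7850, (cx,cy)=(0.9963,0.0859)
member 4 (2-3): L=4.2858, (cx,cy)=(0.3880,0.9216)
member 5 (2-4): L=3.4980, (cx,cy)=(1.0000,0.0000)
member 6 (3-4): L=4.3554, (cx,cy)=(0.4213,-0.9069)
solve A·x = −loads:
  F[0-1] = +1467.4206 N (tension)
  F[0-2] = +3727.1410 N (tension)
  F[1-2] = -3008.7443 N (compression)
  F[1-3] = -2222.8573 N (compression)
  F[2-3] = +2822.0554 N (tension)
  F[2-4] = +1119.6176 N (tension)
  F[3-4] = -2657.4443 N (compression)
  Rx@0 = -4406.6800 N
  Ry@0 = -1300.5960 N
  Ry@4 = +2410.0760 N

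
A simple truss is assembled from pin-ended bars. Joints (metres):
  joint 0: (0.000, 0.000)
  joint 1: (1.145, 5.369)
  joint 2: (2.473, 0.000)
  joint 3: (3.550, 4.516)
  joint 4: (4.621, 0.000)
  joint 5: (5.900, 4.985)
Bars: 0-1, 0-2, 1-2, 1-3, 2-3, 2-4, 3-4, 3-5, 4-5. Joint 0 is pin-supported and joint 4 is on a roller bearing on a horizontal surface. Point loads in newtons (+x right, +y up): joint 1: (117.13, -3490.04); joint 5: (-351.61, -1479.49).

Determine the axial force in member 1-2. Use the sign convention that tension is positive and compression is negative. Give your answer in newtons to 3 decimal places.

N=6 nodes, M=9 members, R=3 reactions → 2N=12, M+R=12
member 0 (0-1): L=5.4897, (cx,cy)=(0.2086,0.9780)
member 1 (0-2): L=2.4730, (cx,cy)=(1.0000,0.0000)
member 2 (1-2): L=5.5308, (cx,cy)=(0.2401,-0.9707)
member 3 (1-3): L=2.5518, (cx,cy)=(0.9425,-0.3343)
member 4 (2-3): L=4.6426, (cx,cy)=(0.2320,0.9727)
member 5 (2-4): L=2.1480, (cx,cy)=(1.0000,0.0000)
member 6 (3-4): L=4.6413, (cx,cy)=(0.2308,-0.9730)
member 7 (3-5): L=2.3963, (cx,cy)=(0.9807,0.1957)
member 8 (4-5): L=5.1465, (cx,cy)=(0.2485,0.9686)
solve A·x = −loads:
  F[0-1] = -2514.2914 N (compression)
  F[0-2] = +289.9285 N (tension)
  F[1-2] = -907.3170 N (compression)
  F[1-3] = -449.5424 N (compression)
  F[2-3] = +905.4749 N (tension)
  F[2-4] = -137.9791 N (compression)
  F[3-4] = -1053.5938 N (compression)
  F[3-5] = +30.0741 N (tension)
  F[4-5] = -1533.4865 N (compression)
  Rx@0 = +234.4800 N
  Ry@0 = +2458.9951 N
  Ry@4 = +2510.5349 N

-907.317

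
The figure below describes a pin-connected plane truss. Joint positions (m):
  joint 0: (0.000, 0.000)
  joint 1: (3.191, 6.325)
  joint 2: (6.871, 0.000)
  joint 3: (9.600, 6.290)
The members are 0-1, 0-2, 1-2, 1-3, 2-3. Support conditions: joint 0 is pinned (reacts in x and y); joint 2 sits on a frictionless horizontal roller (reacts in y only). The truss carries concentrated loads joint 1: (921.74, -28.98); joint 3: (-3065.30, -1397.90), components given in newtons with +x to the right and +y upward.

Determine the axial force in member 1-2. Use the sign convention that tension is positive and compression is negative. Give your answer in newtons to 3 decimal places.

N=4 nodes, M=5 members, R=3 reactions → 2N=8, M+R=8
member 0 (0-1): L=7.0844, (cx,cy)=(0.4504,0.8928)
member 1 (0-2): L=6.8710, (cx,cy)=(1.0000,0.0000)
member 2 (1-2): L=7.3177, (cx,cy)=(0.5029,-0.8643)
member 3 (1-3): L=6.4091, (cx,cy)=(1.0000,-0.0055)
member 4 (2-3): L=6.8565, (cx,cy)=(0.3980,0.9174)
solve A·x = −loads:
  F[0-1] = -1588.1471 N (compression)
  F[0-2] = -1428.2124 N (compression)
  F[1-2] = +1622.4166 N (tension)
  F[1-3] = -2453.0271 N (compression)
  F[2-3] = -1538.4015 N (compression)
  Rx@0 = +2143.5600 N
  Ry@0 = +1417.9172 N
  Ry@2 = +8.9628 N

1622.417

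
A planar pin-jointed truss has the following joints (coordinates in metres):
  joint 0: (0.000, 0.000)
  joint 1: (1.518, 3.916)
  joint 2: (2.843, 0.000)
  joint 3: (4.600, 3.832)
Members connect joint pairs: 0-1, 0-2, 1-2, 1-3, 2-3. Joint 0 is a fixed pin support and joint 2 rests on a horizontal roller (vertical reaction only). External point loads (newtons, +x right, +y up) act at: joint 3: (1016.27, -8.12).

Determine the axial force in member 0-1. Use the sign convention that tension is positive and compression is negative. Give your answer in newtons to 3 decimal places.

1474.500

N=4 nodes, M=5 members, R=3 reactions → 2N=8, M+R=8
member 0 (0-1): L=4.1999, (cx,cy)=(0.3614,0.9324)
member 1 (0-2): L=2.8430, (cx,cy)=(1.0000,0.0000)
member 2 (1-2): L=4.1341, (cx,cy)=(0.3205,-0.9472)
member 3 (1-3): L=3.0831, (cx,cy)=(0.9996,-0.0272)
member 4 (2-3): L=4.2156, (cx,cy)=(0.4168,0.9090)
solve A·x = −loads:
  F[0-1] = +1474.5002 N (tension)
  F[0-2] = +483.3341 N (tension)
  F[1-2] = -1480.3717 N (compression)
  F[1-3] = +1007.7780 N (tension)
  F[2-3] = +21.2725 N (tension)
  Rx@0 = -1016.2700 N
  Ry@0 = -1374.8201 N
  Ry@2 = +1382.9401 N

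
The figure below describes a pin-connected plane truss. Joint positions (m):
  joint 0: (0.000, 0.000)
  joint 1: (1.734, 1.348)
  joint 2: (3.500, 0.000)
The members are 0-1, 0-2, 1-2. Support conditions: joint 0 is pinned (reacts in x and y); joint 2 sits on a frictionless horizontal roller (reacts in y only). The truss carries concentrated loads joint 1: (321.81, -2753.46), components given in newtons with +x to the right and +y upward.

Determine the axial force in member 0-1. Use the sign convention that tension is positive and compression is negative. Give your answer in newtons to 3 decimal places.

N=3 nodes, M=3 members, R=3 reactions → 2N=6, M+R=6
member 0 (0-1): L=2.1963, (cx,cy)=(0.7895,0.6138)
member 1 (0-2): L=3.5000, (cx,cy)=(1.0000,0.0000)
member 2 (1-2): L=2.2217, (cx,cy)=(0.7949,-0.6067)
solve A·x = −loads:
  F[0-1] = -2061.7049 N (compression)
  F[0-2] = +1949.5246 N (tension)
  F[1-2] = -2452.5588 N (compression)
  Rx@0 = -321.8100 N
  Ry@0 = +1265.3744 N
  Ry@2 = +1488.0856 N

-2061.705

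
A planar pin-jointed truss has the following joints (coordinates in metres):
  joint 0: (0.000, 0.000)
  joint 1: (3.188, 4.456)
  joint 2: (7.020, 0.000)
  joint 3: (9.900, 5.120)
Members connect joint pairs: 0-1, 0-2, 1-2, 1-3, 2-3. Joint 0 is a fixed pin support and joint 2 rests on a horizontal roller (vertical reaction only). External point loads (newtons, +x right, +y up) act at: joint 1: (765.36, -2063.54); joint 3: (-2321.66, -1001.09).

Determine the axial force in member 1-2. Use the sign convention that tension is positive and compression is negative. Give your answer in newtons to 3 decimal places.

N=4 nodes, M=5 members, R=3 reactions → 2N=8, M+R=8
member 0 (0-1): L=5.4790, (cx,cy)=(0.5819,0.8133)
member 1 (0-2): L=7.0200, (cx,cy)=(1.0000,0.0000)
member 2 (1-2): L=5.8771, (cx,cy)=(0.6520,-0.7582)
member 3 (1-3): L=6.7448, (cx,cy)=(0.9951,0.0984)
member 4 (2-3): L=5.8744, (cx,cy)=(0.4903,0.8716)
solve A·x = −loads:
  F[0-1] = -2364.7072 N (compression)
  F[0-2] = -180.3725 N (compression)
  F[1-2] = -428.0784 N (compression)
  F[1-3] = -1871.2603 N (compression)
  F[2-3] = -937.2343 N (compression)
  Rx@0 = +1556.3000 N
  Ry@0 = +1923.1910 N
  Ry@2 = +1141.4390 N

-428.078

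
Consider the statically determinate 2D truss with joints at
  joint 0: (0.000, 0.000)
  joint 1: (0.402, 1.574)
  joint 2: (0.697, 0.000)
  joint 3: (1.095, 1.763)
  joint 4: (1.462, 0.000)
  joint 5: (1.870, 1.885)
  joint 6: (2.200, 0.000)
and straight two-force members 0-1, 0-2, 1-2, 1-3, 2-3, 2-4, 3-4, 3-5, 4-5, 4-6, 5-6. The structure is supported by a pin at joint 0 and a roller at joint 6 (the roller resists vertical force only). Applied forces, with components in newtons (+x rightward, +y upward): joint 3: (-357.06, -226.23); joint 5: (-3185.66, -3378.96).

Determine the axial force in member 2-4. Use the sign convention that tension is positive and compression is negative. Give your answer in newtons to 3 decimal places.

N=7 nodes, M=11 members, R=3 reactions → 2N=14, M+R=14
member 0 (0-1): L=1.6245, (cx,cy)=(0.2475,0.9689)
member 1 (0-2): L=0.6970, (cx,cy)=(1.0000,0.0000)
member 2 (1-2): L=1.6014, (cx,cy)=(0.1842,-0.9829)
member 3 (1-3): L=0.7183, (cx,cy)=(0.9648,0.2631)
member 4 (2-3): L=1.8074, (cx,cy)=(0.2202,0.9755)
member 5 (2-4): L=0.7650, (cx,cy)=(1.0000,0.0000)
member 6 (3-4): L=1.8008, (cx,cy)=(0.2038,-0.9790)
member 7 (3-5): L=0.7845, (cx,cy)=(0.9878,0.1555)
member 8 (4-5): L=1.9286, (cx,cy)=(0.2115,0.9774)
member 9 (4-6): L=0.7380, (cx,cy)=(1.0000,0.0000)
member 10 (5-6): L=1.9137, (cx,cy)=(0.1724,-0.9850)
solve A·x = −loads:
  F[0-1] = -3752.8576 N (compression)
  F[0-2] = -2614.0491 N (compression)
  F[1-2] = +3274.3970 N (tension)
  F[1-3] = -1587.8061 N (compression)
  F[2-3] = -3299.3508 N (compression)
  F[2-4] = -1284.3123 N (compression)
  F[3-4] = +3076.4682 N (tension)
  F[3-5] = -2559.4642 N (compression)
  F[4-5] = -3081.6459 N (compression)
  F[4-6] = -5.4182 N (compression)
  F[5-6] = +31.4202 N (tension)
  Rx@0 = +3542.7200 N
  Ry@0 = +3636.1395 N
  Ry@6 = -30.9495 N

-1284.312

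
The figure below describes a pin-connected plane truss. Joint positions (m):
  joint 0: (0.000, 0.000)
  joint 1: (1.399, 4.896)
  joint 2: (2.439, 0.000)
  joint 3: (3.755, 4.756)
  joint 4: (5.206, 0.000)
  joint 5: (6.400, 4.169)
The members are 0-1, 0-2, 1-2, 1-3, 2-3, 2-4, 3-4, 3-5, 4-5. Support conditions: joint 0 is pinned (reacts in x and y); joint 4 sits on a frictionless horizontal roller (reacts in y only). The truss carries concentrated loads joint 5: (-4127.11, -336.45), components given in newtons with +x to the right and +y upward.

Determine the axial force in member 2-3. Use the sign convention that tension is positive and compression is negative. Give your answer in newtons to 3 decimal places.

-3449.553

N=6 nodes, M=9 members, R=3 reactions → 2N=12, M+R=12
member 0 (0-1): L=5.0920, (cx,cy)=(0.2747,0.9615)
member 1 (0-2): L=2.4390, (cx,cy)=(1.0000,0.0000)
member 2 (1-2): L=5.0052, (cx,cy)=(0.2078,-0.9782)
member 3 (1-3): L=2.3602, (cx,cy)=(0.9982,-0.0593)
member 4 (2-3): L=4.9347, (cx,cy)=(0.2667,0.9638)
member 5 (2-4): L=2.7670, (cx,cy)=(1.0000,0.0000)
member 6 (3-4): L=4.9724, (cx,cy)=(0.2918,-0.9565)
member 7 (3-5): L=2.7094, (cx,cy)=(0.9762,-0.2167)
member 8 (4-5): L=4.3366, (cx,cy)=(0.2753,0.9613)
solve A·x = −loads:
  F[0-1] = -3357.0432 N (compression)
  F[0-2] = -3204.7722 N (compression)
  F[1-2] = +3398.8040 N (tension)
  F[1-3] = -1631.4218 N (compression)
  F[2-3] = -3449.5526 N (compression)
  F[2-4] = -1578.6268 N (compression)
  F[3-4] = +4254.0838 N (tension)
  F[3-5] = -3882.0742 N (compression)
  F[4-5] = -1224.8697 N (compression)
  Rx@0 = +4127.1100 N
  Ry@0 = +3227.8525 N
  Ry@4 = -2891.4025 N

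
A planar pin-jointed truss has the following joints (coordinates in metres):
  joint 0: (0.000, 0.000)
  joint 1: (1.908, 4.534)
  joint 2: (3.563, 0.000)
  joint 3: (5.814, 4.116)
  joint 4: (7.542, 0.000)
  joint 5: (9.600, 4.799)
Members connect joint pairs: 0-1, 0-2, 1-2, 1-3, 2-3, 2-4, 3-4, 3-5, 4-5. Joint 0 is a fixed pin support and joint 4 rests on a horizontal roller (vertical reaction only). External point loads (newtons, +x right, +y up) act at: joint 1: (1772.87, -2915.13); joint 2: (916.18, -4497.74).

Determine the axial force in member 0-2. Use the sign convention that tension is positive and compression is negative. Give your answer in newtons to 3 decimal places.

N=6 nodes, M=9 members, R=3 reactions → 2N=12, M+R=12
member 0 (0-1): L=4.9191, (cx,cy)=(0.3879,0.9217)
member 1 (0-2): L=3.5630, (cx,cy)=(1.0000,0.0000)
member 2 (1-2): L=4.8266, (cx,cy)=(0.3429,-0.9394)
member 3 (1-3): L=3.9283, (cx,cy)=(0.9943,-0.1064)
member 4 (2-3): L=4.6913, (cx,cy)=(0.4798,0.8774)
member 5 (2-4): L=3.9790, (cx,cy)=(1.0000,0.0000)
member 6 (3-4): L=4.4640, (cx,cy)=(0.3871,-0.9220)
member 7 (3-5): L=3.8471, (cx,cy)=(0.9841,0.1775)
member 8 (4-5): L=5.2217, (cx,cy)=(0.3941,0.9191)
solve A·x = −loads:
  F[0-1] = -3780.7616 N (compression)
  F[0-2] = +4155.5138 N (tension)
  F[1-2] = +1015.0870 N (tension)
  F[1-3] = -3607.8809 N (compression)
  F[2-3] = +4039.5846 N (tension)
  F[2-4] = +1649.1136 N (tension)
  F[3-4] = -4260.2256 N (compression)
  F[3-5] = +0.0000 N (tension)
  F[4-5] = -0.0000 N (compression)
  Rx@0 = -2689.0500 N
  Ry@0 = +3484.7729 N
  Ry@4 = +3928.0971 N

4155.514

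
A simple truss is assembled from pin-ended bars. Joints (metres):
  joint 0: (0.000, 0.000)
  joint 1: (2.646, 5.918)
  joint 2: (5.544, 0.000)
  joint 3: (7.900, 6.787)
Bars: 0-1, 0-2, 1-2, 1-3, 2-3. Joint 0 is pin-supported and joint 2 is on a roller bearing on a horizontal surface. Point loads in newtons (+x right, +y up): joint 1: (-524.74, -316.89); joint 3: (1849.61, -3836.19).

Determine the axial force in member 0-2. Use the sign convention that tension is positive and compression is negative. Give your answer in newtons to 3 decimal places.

N=4 nodes, M=5 members, R=3 reactions → 2N=8, M+R=8
member 0 (0-1): L=6.4826, (cx,cy)=(0.4082,0.9129)
member 1 (0-2): L=5.5440, (cx,cy)=(1.0000,0.0000)
member 2 (1-2): L=6.5895, (cx,cy)=(0.4398,-0.8981)
member 3 (1-3): L=5.3254, (cx,cy)=(0.9866,0.1632)
member 4 (2-3): L=7.1843, (cx,cy)=(0.3279,0.9447)
solve A·x = −loads:
  F[0-1] = +3471.0699 N (tension)
  F[0-2] = -91.9161 N (compression)
  F[1-2] = -3259.5752 N (compression)
  F[1-3] = +3420.9162 N (tension)
  F[2-3] = -4651.6573 N (compression)
  Rx@0 = -1324.8700 N
  Ry@0 = -3168.7605 N
  Ry@2 = +7321.8405 N

-91.916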